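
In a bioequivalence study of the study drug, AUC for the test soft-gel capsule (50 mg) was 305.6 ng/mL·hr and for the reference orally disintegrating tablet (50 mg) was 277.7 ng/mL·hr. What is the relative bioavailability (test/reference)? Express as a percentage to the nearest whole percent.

F_rel = 110%

F_rel = (AUC_test/D_test) / (AUC_ref/D_ref)
      = (305.6/50) / (277.7/50)
      = 6.112 / 5.554 = 1.1005 = 110.05%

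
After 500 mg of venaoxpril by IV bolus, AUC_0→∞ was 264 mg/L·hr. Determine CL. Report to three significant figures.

CL = Dose_iv / AUC_0→∞
   = 500 / 264 = 1.89394 L/hr

CL = 1.89 L/hr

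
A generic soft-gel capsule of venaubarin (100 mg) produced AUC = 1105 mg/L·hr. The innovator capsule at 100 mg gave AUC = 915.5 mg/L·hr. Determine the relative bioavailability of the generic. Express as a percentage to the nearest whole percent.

F_rel = 121%

F_rel = (AUC_test/D_test) / (AUC_ref/D_ref)
      = (1105/100) / (915.5/100)
      = 11.05 / 9.155 = 1.2070 = 120.70%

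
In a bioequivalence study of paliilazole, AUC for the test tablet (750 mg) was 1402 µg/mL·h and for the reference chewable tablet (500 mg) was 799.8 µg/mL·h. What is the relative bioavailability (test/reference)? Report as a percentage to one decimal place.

F_rel = 116.9%

F_rel = (AUC_test/D_test) / (AUC_ref/D_ref)
      = (1402/750) / (799.8/500)
      = 1.86933 / 1.5996 = 1.1686 = 116.86%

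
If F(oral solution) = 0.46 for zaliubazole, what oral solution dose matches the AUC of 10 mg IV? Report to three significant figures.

For equal systemic exposure: F × D_ev = D_iv
D_ev = D_iv / F = 10 / 0.46 = 21.7391 mg

D_oral = 21.7 mg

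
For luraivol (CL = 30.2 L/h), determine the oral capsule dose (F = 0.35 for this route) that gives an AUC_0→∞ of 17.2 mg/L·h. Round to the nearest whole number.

Dose = CL × AUC_0→∞ / F
     = 30.2 × 17.2 / 0.35 = 1484.11 mg

Dose = 1484 mg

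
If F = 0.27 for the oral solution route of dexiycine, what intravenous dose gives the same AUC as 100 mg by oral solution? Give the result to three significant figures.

D_iv = 27.0 mg

Systemic exposure from an extravascular dose = F × D_ev, so the equivalent IV dose is F × D_ev.
D_iv = F × D_ev = 0.27 × 100 = 27 mg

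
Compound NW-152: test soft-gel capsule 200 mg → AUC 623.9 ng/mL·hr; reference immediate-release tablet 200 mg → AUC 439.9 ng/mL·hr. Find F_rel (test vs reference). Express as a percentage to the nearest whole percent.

F_rel = 142%

F_rel = (AUC_test/D_test) / (AUC_ref/D_ref)
      = (623.9/200) / (439.9/200)
      = 3.1195 / 2.1995 = 1.4183 = 141.83%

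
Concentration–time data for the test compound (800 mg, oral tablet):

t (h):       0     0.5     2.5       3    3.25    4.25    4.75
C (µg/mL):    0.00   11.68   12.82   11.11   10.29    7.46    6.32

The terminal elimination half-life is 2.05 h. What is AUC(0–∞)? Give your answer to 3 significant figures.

Trapezoidal AUC_0→4.75:
  [0→0.5]: (0.00+11.68)/2 × 0.5 = 2.92
  [0.5→2.5]: (11.68+12.82)/2 × 2 = 24.5
  [2.5→3]: (12.82+11.11)/2 × 0.5 = 5.9825
  [3→3.25]: (11.11+10.29)/2 × 0.25 = 2.675
  [3.25→4.25]: (10.29+7.46)/2 × 1 = 8.875
  [4.25→4.75]: (7.46+6.32)/2 × 0.5 = 3.445
  Sum = 48.3975 µg/mL·h
k_e = ln2 / t½ = 0.693147 / 2.05 = 0.3381 h^-1
Extrapolated tail: C_last / k_e = 6.32 / 0.3381 = 18.693
AUC_0→∞ = 48.3975 + 18.693 = 67.0905 µg/mL·h

AUC = 67.1 µg/mL·h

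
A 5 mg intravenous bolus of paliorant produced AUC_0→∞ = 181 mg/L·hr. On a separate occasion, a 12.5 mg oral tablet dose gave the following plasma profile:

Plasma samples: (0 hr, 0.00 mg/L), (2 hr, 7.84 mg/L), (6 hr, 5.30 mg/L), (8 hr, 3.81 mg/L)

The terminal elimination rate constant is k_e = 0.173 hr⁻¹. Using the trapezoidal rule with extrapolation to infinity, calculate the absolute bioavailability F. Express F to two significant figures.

Trapezoidal AUC_0→8 (oral tablet):
  [0→2]: (0.00+7.84)/2 × 2 = 7.84
  [2→6]: (7.84+5.30)/2 × 4 = 26.28
  [6→8]: (5.30+3.81)/2 × 2 = 9.11
  Sum = 43.23 mg/L·hr
Tail: C_last/k_e = 3.81/0.173 = 22.023
AUC_0→∞ (oral tablet) = 43.23 + 22.023 = 65.253 mg/L·hr
F = (AUC_ev/D_ev)/(AUC_iv/D_iv) = (65.253/12.5)/(181/5) = 5.22024/36.2 = 0.1442

F = 0.14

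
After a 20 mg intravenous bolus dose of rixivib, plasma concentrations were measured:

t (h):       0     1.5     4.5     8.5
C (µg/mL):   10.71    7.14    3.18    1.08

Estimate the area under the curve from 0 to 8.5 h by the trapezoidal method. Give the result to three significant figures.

Trapezoidal AUC_0→8.5:
  [0→1.5]: (10.71+7.14)/2 × 1.5 = 13.3875
  [1.5→4.5]: (7.14+3.18)/2 × 3 = 15.48
  [4.5→8.5]: (3.18+1.08)/2 × 4 = 8.52
  Sum = 37.3875 µg/mL·h

AUC = 37.4 µg/mL·h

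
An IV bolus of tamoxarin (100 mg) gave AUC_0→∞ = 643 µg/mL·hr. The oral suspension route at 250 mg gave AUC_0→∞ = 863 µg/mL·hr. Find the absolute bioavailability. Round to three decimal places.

F = 0.537

F = (AUC_ev / D_ev) / (AUC_iv / D_iv)
  = (863/250) / (643/100)
  = 3.452 / 6.43 = 0.5369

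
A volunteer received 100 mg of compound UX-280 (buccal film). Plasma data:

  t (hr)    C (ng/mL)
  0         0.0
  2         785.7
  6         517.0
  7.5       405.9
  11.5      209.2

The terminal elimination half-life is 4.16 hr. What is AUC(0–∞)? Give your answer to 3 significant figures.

AUC = 6570 ng/mL·hr

Trapezoidal AUC_0→11.5:
  [0→2]: (0.0+785.7)/2 × 2 = 785.7
  [2→6]: (785.7+517.0)/2 × 4 = 2605.4
  [6→7.5]: (517.0+405.9)/2 × 1.5 = 692.175
  [7.5→11.5]: (405.9+209.2)/2 × 4 = 1230.2
  Sum = 5313.475 ng/mL·hr
k_e = ln2 / t½ = 0.693147 / 4.16 = 0.1666 hr^-1
Extrapolated tail: C_last / k_e = 209.2 / 0.1666 = 1255.702
AUC_0→∞ = 5313.475 + 1255.702 = 6569.177 ng/mL·hr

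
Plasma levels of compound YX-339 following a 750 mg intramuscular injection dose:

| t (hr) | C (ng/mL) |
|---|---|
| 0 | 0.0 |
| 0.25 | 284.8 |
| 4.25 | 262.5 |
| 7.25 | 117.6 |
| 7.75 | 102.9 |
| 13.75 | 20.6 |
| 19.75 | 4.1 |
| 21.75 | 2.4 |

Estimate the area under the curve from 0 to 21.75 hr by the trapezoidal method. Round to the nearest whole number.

AUC = 2207 ng/mL·hr

Trapezoidal AUC_0→21.75:
  [0→0.25]: (0.0+284.8)/2 × 0.25 = 35.6
  [0.25→4.25]: (284.8+262.5)/2 × 4 = 1094.6
  [4.25→7.25]: (262.5+117.6)/2 × 3 = 570.15
  [7.25→7.75]: (117.6+102.9)/2 × 0.5 = 55.125
  [7.75→13.75]: (102.9+20.6)/2 × 6 = 370.5
  [13.75→19.75]: (20.6+4.1)/2 × 6 = 74.1
  [19.75→21.75]: (4.1+2.4)/2 × 2 = 6.5
  Sum = 2206.575 ng/mL·hr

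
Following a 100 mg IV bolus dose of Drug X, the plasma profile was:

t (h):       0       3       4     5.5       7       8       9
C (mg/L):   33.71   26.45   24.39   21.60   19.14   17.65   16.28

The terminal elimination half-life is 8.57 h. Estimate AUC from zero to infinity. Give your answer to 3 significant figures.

Trapezoidal AUC_0→9:
  [0→3]: (33.71+26.45)/2 × 3 = 90.24
  [3→4]: (26.45+24.39)/2 × 1 = 25.42
  [4→5.5]: (24.39+21.60)/2 × 1.5 = 34.4925
  [5.5→7]: (21.60+19.14)/2 × 1.5 = 30.555
  [7→8]: (19.14+17.65)/2 × 1 = 18.395
  [8→9]: (17.65+16.28)/2 × 1 = 16.965
  Sum = 216.0675 mg/L·h
k_e = ln2 / t½ = 0.693147 / 8.57 = 0.0809 h^-1
Extrapolated tail: C_last / k_e = 16.28 / 0.0809 = 201.236
AUC_0→∞ = 216.0675 + 201.236 = 417.3035 mg/L·h

AUC = 417 mg/L·h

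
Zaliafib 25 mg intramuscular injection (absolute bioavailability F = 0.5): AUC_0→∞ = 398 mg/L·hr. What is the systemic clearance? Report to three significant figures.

CL = F × Dose / AUC_0→∞
   = 0.5 × 25 / 398 = 0.031407 L/hr

CL = 0.0314 L/hr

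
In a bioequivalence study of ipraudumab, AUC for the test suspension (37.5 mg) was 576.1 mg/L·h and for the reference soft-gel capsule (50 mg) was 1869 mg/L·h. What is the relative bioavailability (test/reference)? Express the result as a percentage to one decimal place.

F_rel = (AUC_test/D_test) / (AUC_ref/D_ref)
      = (576.1/37.5) / (1869/50)
      = 15.3627 / 37.38 = 0.4110 = 41.10%

F_rel = 41.1%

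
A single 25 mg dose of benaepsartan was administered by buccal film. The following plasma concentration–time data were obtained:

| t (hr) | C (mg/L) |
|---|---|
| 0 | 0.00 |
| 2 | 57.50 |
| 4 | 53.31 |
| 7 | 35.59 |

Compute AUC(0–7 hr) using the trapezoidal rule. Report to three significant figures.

AUC = 302 mg/L·hr

Trapezoidal AUC_0→7:
  [0→2]: (0.00+57.50)/2 × 2 = 57.5
  [2→4]: (57.50+53.31)/2 × 2 = 110.81
  [4→7]: (53.31+35.59)/2 × 3 = 133.35
  Sum = 301.66 mg/L·hr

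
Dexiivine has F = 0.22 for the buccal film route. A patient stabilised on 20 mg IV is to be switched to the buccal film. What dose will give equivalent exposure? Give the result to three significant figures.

D_buccal = 90.9 mg

For equal systemic exposure: F × D_ev = D_iv
D_ev = D_iv / F = 20 / 0.22 = 90.9091 mg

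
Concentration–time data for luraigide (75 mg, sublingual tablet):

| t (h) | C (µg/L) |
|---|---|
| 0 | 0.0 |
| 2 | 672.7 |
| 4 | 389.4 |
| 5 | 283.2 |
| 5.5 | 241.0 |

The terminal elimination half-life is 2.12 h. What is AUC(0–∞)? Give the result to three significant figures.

Trapezoidal AUC_0→5.5:
  [0→2]: (0.0+672.7)/2 × 2 = 672.7
  [2→4]: (672.7+389.4)/2 × 2 = 1062.1
  [4→5]: (389.4+283.2)/2 × 1 = 336.3
  [5→5.5]: (283.2+241.0)/2 × 0.5 = 131.05
  Sum = 2202.15 µg/L·h
k_e = ln2 / t½ = 0.693147 / 2.12 = 0.3270 h^-1
Extrapolated tail: C_last / k_e = 241.0 / 0.327 = 737.003
AUC_0→∞ = 2202.15 + 737.003 = 2939.153 µg/L·h

AUC = 2940 µg/L·h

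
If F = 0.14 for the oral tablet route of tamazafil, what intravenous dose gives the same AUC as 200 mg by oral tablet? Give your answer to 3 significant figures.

D_iv = 28.0 mg

Systemic exposure from an extravascular dose = F × D_ev, so the equivalent IV dose is F × D_ev.
D_iv = F × D_ev = 0.14 × 200 = 28 mg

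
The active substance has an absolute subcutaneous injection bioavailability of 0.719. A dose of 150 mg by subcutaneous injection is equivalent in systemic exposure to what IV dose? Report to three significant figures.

D_iv = 108 mg

Systemic exposure from an extravascular dose = F × D_ev, so the equivalent IV dose is F × D_ev.
D_iv = F × D_ev = 0.719 × 150 = 107.85 mg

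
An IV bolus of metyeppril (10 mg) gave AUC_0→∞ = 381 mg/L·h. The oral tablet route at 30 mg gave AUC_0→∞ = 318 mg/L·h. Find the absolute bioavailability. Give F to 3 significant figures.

F = (AUC_ev / D_ev) / (AUC_iv / D_iv)
  = (318/30) / (381/10)
  = 10.6 / 38.1 = 0.2782

F = 0.278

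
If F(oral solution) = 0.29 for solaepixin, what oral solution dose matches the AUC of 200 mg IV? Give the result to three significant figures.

For equal systemic exposure: F × D_ev = D_iv
D_ev = D_iv / F = 200 / 0.29 = 689.655 mg

D_oral = 690 mg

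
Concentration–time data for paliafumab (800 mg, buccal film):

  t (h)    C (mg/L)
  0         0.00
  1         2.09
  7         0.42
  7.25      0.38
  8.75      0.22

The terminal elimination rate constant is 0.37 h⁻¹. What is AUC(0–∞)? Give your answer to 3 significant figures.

Trapezoidal AUC_0→8.75:
  [0→1]: (0.00+2.09)/2 × 1 = 1.045
  [1→7]: (2.09+0.42)/2 × 6 = 7.53
  [7→7.25]: (0.42+0.38)/2 × 0.25 = 0.1
  [7.25→8.75]: (0.38+0.22)/2 × 1.5 = 0.45
  Sum = 9.125 mg/L·h
Extrapolated tail: C_last / k_e = 0.22 / 0.37 = 0.595
AUC_0→∞ = 9.125 + 0.595 = 9.72 mg/L·h

AUC = 9.72 mg/L·h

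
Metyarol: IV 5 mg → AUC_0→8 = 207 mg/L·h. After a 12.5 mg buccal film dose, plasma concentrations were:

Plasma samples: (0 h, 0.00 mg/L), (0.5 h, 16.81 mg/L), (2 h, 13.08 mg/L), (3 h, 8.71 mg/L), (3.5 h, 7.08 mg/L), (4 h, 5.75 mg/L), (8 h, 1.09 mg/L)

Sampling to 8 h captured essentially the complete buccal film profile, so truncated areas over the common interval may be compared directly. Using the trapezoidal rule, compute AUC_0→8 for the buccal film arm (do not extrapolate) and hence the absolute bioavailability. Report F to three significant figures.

F = 0.113

Trapezoidal AUC_0→8 (buccal film):
  [0→0.5]: (0.00+16.81)/2 × 0.5 = 4.2025
  [0.5→2]: (16.81+13.08)/2 × 1.5 = 22.4175
  [2→3]: (13.08+8.71)/2 × 1 = 10.895
  [3→3.5]: (8.71+7.08)/2 × 0.5 = 3.9475
  [3.5→4]: (7.08+5.75)/2 × 0.5 = 3.2075
  [4→8]: (5.75+1.09)/2 × 4 = 13.68
  Sum = 58.35 mg/L·h
F = (AUC_ev/D_ev)/(AUC_iv/D_iv) = (58.35/12.5)/(207/5) = 4.668/41.4 = 0.1128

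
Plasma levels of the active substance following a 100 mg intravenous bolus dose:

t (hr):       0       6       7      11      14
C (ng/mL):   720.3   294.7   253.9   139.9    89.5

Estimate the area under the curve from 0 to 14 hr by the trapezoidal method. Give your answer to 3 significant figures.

Trapezoidal AUC_0→14:
  [0→6]: (720.3+294.7)/2 × 6 = 3045.0
  [6→7]: (294.7+253.9)/2 × 1 = 274.3
  [7→11]: (253.9+139.9)/2 × 4 = 787.6
  [11→14]: (139.9+89.5)/2 × 3 = 344.1
  Sum = 4451.0 ng/mL·hr

AUC = 4450 ng/mL·hr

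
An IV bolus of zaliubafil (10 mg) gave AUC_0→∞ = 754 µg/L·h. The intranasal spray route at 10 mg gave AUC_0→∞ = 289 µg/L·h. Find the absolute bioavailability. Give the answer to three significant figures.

F = (AUC_ev / D_ev) / (AUC_iv / D_iv)
  = (289/10) / (754/10)
  = 28.9 / 75.4 = 0.3833

F = 0.383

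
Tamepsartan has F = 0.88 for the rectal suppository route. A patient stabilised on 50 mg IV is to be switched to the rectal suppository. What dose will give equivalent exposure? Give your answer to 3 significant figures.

D_rectal = 56.8 mg

For equal systemic exposure: F × D_ev = D_iv
D_ev = D_iv / F = 50 / 0.88 = 56.8182 mg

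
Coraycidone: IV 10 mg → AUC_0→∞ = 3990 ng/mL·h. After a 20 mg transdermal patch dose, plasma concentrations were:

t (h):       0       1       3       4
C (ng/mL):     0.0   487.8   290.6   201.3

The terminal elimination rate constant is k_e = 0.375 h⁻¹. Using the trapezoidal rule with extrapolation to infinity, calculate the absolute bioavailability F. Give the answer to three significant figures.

Trapezoidal AUC_0→4 (transdermal patch):
  [0→1]: (0.0+487.8)/2 × 1 = 243.9
  [1→3]: (487.8+290.6)/2 × 2 = 778.4
  [3→4]: (290.6+201.3)/2 × 1 = 245.95
  Sum = 1268.25 ng/mL·h
Tail: C_last/k_e = 201.3/0.375 = 536.800
AUC_0→∞ (transdermal patch) = 1268.25 + 536.800 = 1805.05 ng/mL·h
F = (AUC_ev/D_ev)/(AUC_iv/D_iv) = (1805.05/20)/(3990/10) = 90.2525/399 = 0.2262

F = 0.226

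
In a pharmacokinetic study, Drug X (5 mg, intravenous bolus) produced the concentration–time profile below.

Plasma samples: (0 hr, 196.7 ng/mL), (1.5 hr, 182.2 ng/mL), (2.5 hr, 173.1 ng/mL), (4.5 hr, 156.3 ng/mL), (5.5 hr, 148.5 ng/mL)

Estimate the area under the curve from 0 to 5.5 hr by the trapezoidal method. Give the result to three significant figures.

AUC = 944 ng/mL·hr

Trapezoidal AUC_0→5.5:
  [0→1.5]: (196.7+182.2)/2 × 1.5 = 284.175
  [1.5→2.5]: (182.2+173.1)/2 × 1 = 177.65
  [2.5→4.5]: (173.1+156.3)/2 × 2 = 329.4
  [4.5→5.5]: (156.3+148.5)/2 × 1 = 152.4
  Sum = 943.625 ng/mL·hr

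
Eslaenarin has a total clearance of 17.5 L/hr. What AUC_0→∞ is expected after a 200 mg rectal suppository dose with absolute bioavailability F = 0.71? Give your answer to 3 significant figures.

AUC = 8.11 mg/L·hr

AUC_0→∞ = F × Dose / CL
        = 0.71 × 200 / 17.5 = 8.11429 mg/L·hr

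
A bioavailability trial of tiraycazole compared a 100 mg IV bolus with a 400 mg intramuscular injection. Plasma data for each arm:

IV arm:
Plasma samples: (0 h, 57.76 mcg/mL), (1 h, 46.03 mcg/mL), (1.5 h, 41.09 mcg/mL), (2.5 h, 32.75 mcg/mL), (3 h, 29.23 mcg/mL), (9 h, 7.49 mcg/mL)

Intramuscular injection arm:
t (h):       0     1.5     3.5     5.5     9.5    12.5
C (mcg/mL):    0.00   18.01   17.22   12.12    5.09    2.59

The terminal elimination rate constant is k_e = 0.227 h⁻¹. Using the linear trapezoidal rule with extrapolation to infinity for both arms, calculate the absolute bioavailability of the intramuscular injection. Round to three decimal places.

F = 0.126

Trapezoidal AUC_0→9 (IV):
  [0→1]: (57.76+46.03)/2 × 1 = 51.895
  [1→1.5]: (46.03+41.09)/2 × 0.5 = 21.78
  [1.5→2.5]: (41.09+32.75)/2 × 1 = 36.92
  [2.5→3]: (32.75+29.23)/2 × 0.5 = 15.495
  [3→9]: (29.23+7.49)/2 × 6 = 110.16
  Sum = 236.25 mcg/mL·h
IV tail: 7.49/0.227 = 32.996; AUC_iv,0→∞ = 236.25 + 32.996 = 269.246 mcg/mL·h
Trapezoidal AUC_0→12.5 (intramuscular injection):
  [0→1.5]: (0.00+18.01)/2 × 1.5 = 13.5075
  [1.5→3.5]: (18.01+17.22)/2 × 2 = 35.23
  [3.5→5.5]: (17.22+12.12)/2 × 2 = 29.34
  [5.5→9.5]: (12.12+5.09)/2 × 4 = 34.42
  [9.5→12.5]: (5.09+2.59)/2 × 3 = 11.52
  Sum = 124.0175 mcg/mL·h
intramuscular injection tail: 2.59/0.227 = 11.410; AUC_ev,0→∞ = 124.0175 + 11.410 = 135.4275 mcg/mL·h
F = (AUC_ev/D_ev)/(AUC_iv/D_iv) = (135.4275/400)/(269.246/100) = 0.33856875/2.69246 = 0.1257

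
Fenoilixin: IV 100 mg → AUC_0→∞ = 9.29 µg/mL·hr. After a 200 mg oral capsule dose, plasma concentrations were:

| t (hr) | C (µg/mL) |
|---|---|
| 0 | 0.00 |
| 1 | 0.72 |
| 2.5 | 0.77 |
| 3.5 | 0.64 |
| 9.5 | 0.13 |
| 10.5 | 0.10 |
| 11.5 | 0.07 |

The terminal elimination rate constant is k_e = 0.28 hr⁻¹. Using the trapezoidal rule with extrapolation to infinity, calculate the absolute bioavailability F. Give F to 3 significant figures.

Trapezoidal AUC_0→11.5 (oral capsule):
  [0→1]: (0.00+0.72)/2 × 1 = 0.36
  [1→2.5]: (0.72+0.77)/2 × 1.5 = 1.1175
  [2.5→3.5]: (0.77+0.64)/2 × 1 = 0.705
  [3.5→9.5]: (0.64+0.13)/2 × 6 = 2.31
  [9.5→10.5]: (0.13+0.10)/2 × 1 = 0.115
  [10.5→11.5]: (0.10+0.07)/2 × 1 = 0.085
  Sum = 4.6925 µg/mL·hr
Tail: C_last/k_e = 0.07/0.28 = 0.250
AUC_0→∞ (oral capsule) = 4.6925 + 0.250 = 4.9425 µg/mL·hr
F = (AUC_ev/D_ev)/(AUC_iv/D_iv) = (4.9425/200)/(9.29/100) = 0.0247125/0.0929 = 0.2660

F = 0.266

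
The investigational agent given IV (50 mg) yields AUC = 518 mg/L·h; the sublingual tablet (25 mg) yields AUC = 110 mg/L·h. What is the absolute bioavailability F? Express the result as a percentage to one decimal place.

F = (AUC_ev / D_ev) / (AUC_iv / D_iv)
  = (110/25) / (518/50)
  = 4.4 / 10.36 = 0.4247
  = 42.47%

F = 42.5%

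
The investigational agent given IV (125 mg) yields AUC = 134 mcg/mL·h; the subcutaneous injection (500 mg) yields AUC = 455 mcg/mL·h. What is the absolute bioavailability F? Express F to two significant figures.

F = (AUC_ev / D_ev) / (AUC_iv / D_iv)
  = (455/500) / (134/125)
  = 0.91 / 1.072 = 0.8489

F = 0.85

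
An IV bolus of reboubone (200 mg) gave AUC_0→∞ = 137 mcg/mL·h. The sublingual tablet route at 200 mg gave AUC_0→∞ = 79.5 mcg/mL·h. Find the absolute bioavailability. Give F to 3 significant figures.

F = 0.580

F = (AUC_ev / D_ev) / (AUC_iv / D_iv)
  = (79.5/200) / (137/200)
  = 0.3975 / 0.685 = 0.5803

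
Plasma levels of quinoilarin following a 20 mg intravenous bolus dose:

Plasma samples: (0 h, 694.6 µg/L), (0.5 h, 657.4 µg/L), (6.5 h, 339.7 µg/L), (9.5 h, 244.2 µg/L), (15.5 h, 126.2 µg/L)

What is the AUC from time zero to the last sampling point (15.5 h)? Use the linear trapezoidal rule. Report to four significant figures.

Trapezoidal AUC_0→15.5:
  [0→0.5]: (694.6+657.4)/2 × 0.5 = 338.0
  [0.5→6.5]: (657.4+339.7)/2 × 6 = 2991.3
  [6.5→9.5]: (339.7+244.2)/2 × 3 = 875.85
  [9.5→15.5]: (244.2+126.2)/2 × 6 = 1111.2
  Sum = 5316.35 µg/L·h

AUC = 5316 µg/L·h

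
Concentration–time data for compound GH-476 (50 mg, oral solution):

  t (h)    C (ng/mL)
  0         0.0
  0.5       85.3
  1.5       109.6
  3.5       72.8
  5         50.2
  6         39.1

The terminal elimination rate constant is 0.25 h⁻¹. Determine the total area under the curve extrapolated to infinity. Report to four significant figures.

AUC = 594.5 ng/mL·h

Trapezoidal AUC_0→6:
  [0→0.5]: (0.0+85.3)/2 × 0.5 = 21.325
  [0.5→1.5]: (85.3+109.6)/2 × 1 = 97.45
  [1.5→3.5]: (109.6+72.8)/2 × 2 = 182.4
  [3.5→5]: (72.8+50.2)/2 × 1.5 = 92.25
  [5→6]: (50.2+39.1)/2 × 1 = 44.65
  Sum = 438.075 ng/mL·h
Extrapolated tail: C_last / k_e = 39.1 / 0.25 = 156.400
AUC_0→∞ = 438.075 + 156.400 = 594.475 ng/mL·h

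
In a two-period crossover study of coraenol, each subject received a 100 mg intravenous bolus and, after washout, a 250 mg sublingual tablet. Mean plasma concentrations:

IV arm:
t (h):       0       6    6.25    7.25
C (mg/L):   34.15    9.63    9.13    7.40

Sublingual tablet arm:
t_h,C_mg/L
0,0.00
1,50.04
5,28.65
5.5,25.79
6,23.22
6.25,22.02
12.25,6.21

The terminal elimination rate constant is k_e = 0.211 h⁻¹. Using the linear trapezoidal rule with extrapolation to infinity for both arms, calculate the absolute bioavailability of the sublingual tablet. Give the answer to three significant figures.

Trapezoidal AUC_0→7.25 (IV):
  [0→6]: (34.15+9.63)/2 × 6 = 131.34
  [6→6.25]: (9.63+9.13)/2 × 0.25 = 2.345
  [6.25→7.25]: (9.13+7.40)/2 × 1 = 8.265
  Sum = 141.95 mg/L·h
IV tail: 7.40/0.211 = 35.071; AUC_iv,0→∞ = 141.95 + 35.071 = 177.021 mg/L·h
Trapezoidal AUC_0→12.25 (sublingual tablet):
  [0→1]: (0.00+50.04)/2 × 1 = 25.02
  [1→5]: (50.04+28.65)/2 × 4 = 157.38
  [5→5.5]: (28.65+25.79)/2 × 0.5 = 13.61
  [5.5→6]: (25.79+23.22)/2 × 0.5 = 12.2525
  [6→6.25]: (23.22+22.02)/2 × 0.25 = 5.655
  [6.25→12.25]: (22.02+6.21)/2 × 6 = 84.69
  Sum = 298.6075 mg/L·h
sublingual tablet tail: 6.21/0.211 = 29.431; AUC_ev,0→∞ = 298.6075 + 29.431 = 328.0385 mg/L·h
F = (AUC_ev/D_ev)/(AUC_iv/D_iv) = (328.0385/250)/(177.021/100) = 1.312154/1.77021 = 0.7412

F = 0.741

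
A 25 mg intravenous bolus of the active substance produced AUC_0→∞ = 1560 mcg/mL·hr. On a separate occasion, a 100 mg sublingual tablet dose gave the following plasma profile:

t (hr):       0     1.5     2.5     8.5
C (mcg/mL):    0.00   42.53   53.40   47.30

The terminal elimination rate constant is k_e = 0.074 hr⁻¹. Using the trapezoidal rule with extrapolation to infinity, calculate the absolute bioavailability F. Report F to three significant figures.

F = 0.164

Trapezoidal AUC_0→8.5 (sublingual tablet):
  [0→1.5]: (0.00+42.53)/2 × 1.5 = 31.8975
  [1.5→2.5]: (42.53+53.40)/2 × 1 = 47.965
  [2.5→8.5]: (53.40+47.30)/2 × 6 = 302.1
  Sum = 381.9625 mcg/mL·hr
Tail: C_last/k_e = 47.30/0.074 = 639.189
AUC_0→∞ (sublingual tablet) = 381.9625 + 639.189 = 1021.1515 mcg/mL·hr
F = (AUC_ev/D_ev)/(AUC_iv/D_iv) = (1021.1515/100)/(1560/25) = 10.211515/62.4 = 0.1636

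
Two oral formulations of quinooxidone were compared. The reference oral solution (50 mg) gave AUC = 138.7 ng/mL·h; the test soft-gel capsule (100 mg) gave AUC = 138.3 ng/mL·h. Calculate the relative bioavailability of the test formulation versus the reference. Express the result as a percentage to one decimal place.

F_rel = 49.9%

F_rel = (AUC_test/D_test) / (AUC_ref/D_ref)
      = (138.3/100) / (138.7/50)
      = 1.383 / 2.774 = 0.4986 = 49.86%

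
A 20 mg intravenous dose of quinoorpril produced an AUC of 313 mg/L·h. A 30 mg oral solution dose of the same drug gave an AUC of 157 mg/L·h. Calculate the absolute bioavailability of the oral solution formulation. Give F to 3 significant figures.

F = (AUC_ev / D_ev) / (AUC_iv / D_iv)
  = (157/30) / (313/20)
  = 5.23333 / 15.65 = 0.3344

F = 0.334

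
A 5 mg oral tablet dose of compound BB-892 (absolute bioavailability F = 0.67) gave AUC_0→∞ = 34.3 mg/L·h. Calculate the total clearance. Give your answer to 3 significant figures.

CL = 0.0977 L/h

CL = F × Dose / AUC_0→∞
   = 0.67 × 5 / 34.3 = 0.0976676 L/h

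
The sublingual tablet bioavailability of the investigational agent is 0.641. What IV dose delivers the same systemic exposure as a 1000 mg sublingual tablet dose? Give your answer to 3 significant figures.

Systemic exposure from an extravascular dose = F × D_ev, so the equivalent IV dose is F × D_ev.
D_iv = F × D_ev = 0.641 × 1000 = 641 mg

D_iv = 641 mg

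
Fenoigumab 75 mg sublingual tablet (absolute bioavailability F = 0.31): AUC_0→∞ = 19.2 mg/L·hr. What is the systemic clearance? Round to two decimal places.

CL = 1.21 L/hr

CL = F × Dose / AUC_0→∞
   = 0.31 × 75 / 19.2 = 1.2109375 L/hr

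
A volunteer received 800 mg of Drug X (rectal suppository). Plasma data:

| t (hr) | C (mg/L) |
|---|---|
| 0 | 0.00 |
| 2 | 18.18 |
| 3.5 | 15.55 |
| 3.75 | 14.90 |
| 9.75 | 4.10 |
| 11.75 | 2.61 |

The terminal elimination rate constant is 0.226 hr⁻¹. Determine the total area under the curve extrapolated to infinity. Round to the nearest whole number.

Trapezoidal AUC_0→11.75:
  [0→2]: (0.00+18.18)/2 × 2 = 18.18
  [2→3.5]: (18.18+15.55)/2 × 1.5 = 25.2975
  [3.5→3.75]: (15.55+14.90)/2 × 0.25 = 3.80625
  [3.75→9.75]: (14.90+4.10)/2 × 6 = 57.0
  [9.75→11.75]: (4.10+2.61)/2 × 2 = 6.71
  Sum = 110.99375 mg/L·hr
Extrapolated tail: C_last / k_e = 2.61 / 0.226 = 11.549
AUC_0→∞ = 110.99375 + 11.549 = 122.54275 mg/L·hr

AUC = 123 mg/L·hr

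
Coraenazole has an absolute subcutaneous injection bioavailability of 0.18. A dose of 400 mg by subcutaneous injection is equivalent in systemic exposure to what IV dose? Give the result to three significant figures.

D_iv = 72.0 mg

Systemic exposure from an extravascular dose = F × D_ev, so the equivalent IV dose is F × D_ev.
D_iv = F × D_ev = 0.18 × 400 = 72 mg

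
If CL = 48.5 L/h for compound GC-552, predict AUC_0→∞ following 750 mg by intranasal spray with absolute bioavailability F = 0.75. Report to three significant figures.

AUC = 11.6 mg/L·h

AUC_0→∞ = F × Dose / CL
        = 0.75 × 750 / 48.5 = 11.5979 mg/L·h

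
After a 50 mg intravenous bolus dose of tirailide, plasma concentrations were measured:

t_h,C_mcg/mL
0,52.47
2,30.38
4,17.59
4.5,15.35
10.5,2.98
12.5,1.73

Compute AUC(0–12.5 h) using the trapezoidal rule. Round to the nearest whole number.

Trapezoidal AUC_0→12.5:
  [0→2]: (52.47+30.38)/2 × 2 = 82.85
  [2→4]: (30.38+17.59)/2 × 2 = 47.97
  [4→4.5]: (17.59+15.35)/2 × 0.5 = 8.235
  [4.5→10.5]: (15.35+2.98)/2 × 6 = 54.99
  [10.5→12.5]: (2.98+1.73)/2 × 2 = 4.71
  Sum = 198.755 mcg/mL·h

AUC = 199 mcg/mL·h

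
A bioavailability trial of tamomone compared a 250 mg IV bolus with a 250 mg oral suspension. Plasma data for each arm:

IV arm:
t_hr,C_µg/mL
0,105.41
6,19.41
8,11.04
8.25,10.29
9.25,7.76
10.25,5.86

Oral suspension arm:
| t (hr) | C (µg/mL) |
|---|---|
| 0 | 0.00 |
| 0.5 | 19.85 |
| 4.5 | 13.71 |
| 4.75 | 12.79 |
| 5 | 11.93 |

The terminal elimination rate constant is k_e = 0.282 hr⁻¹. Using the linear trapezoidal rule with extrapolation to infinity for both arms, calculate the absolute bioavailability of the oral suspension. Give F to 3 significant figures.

Trapezoidal AUC_0→10.25 (IV):
  [0→6]: (105.41+19.41)/2 × 6 = 374.46
  [6→8]: (19.41+11.04)/2 × 2 = 30.45
  [8→8.25]: (11.04+10.29)/2 × 0.25 = 2.66625
  [8.25→9.25]: (10.29+7.76)/2 × 1 = 9.025
  [9.25→10.25]: (7.76+5.86)/2 × 1 = 6.81
  Sum = 423.41125 µg/mL·hr
IV tail: 5.86/0.282 = 20.780; AUC_iv,0→∞ = 423.41125 + 20.780 = 444.19125 µg/mL·hr
Trapezoidal AUC_0→5 (oral suspension):
  [0→0.5]: (0.00+19.85)/2 × 0.5 = 4.9625
  [0.5→4.5]: (19.85+13.71)/2 × 4 = 67.12
  [4.5→4.75]: (13.71+12.79)/2 × 0.25 = 3.3125
  [4.75→5]: (12.79+11.93)/2 × 0.25 = 3.09
  Sum = 78.485 µg/mL·hr
oral suspension tail: 11.93/0.282 = 42.305; AUC_ev,0→∞ = 78.485 + 42.305 = 120.79 µg/mL·hr
F = (AUC_ev/D_ev)/(AUC_iv/D_iv) = (120.79/250)/(444.19125/250) = 0.48316/1.776765 = 0.2719

F = 0.272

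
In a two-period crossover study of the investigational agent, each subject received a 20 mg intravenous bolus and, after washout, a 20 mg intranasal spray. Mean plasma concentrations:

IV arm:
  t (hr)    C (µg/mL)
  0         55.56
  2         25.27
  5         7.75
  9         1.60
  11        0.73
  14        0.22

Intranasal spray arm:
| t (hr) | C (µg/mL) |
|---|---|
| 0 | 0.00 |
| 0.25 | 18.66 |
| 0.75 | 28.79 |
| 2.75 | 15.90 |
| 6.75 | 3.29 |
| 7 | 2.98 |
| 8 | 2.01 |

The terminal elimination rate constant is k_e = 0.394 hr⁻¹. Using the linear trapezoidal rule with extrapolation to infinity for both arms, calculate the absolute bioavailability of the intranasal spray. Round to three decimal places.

Trapezoidal AUC_0→14 (IV):
  [0→2]: (55.56+25.27)/2 × 2 = 80.83
  [2→5]: (25.27+7.75)/2 × 3 = 49.53
  [5→9]: (7.75+1.60)/2 × 4 = 18.7
  [9→11]: (1.60+0.73)/2 × 2 = 2.33
  [11→14]: (0.73+0.22)/2 × 3 = 1.425
  Sum = 152.815 µg/mL·hr
IV tail: 0.22/0.394 = 0.558; AUC_iv,0→∞ = 152.815 + 0.558 = 153.373 µg/mL·hr
Trapezoidal AUC_0→8 (intranasal spray):
  [0→0.25]: (0.00+18.66)/2 × 0.25 = 2.3325
  [0.25→0.75]: (18.66+28.79)/2 × 0.5 = 11.8625
  [0.75→2.75]: (28.79+15.90)/2 × 2 = 44.69
  [2.75→6.75]: (15.90+3.29)/2 × 4 = 38.38
  [6.75→7]: (3.29+2.98)/2 × 0.25 = 0.78375
  [7→8]: (2.98+2.01)/2 × 1 = 2.495
  Sum = 100.54375 µg/mL·hr
intranasal spray tail: 2.01/0.394 = 5.102; AUC_ev,0→∞ = 100.54375 + 5.102 = 105.64575 µg/mL·hr
F = (AUC_ev/D_ev)/(AUC_iv/D_iv) = (105.64575/20)/(153.373/20) = 5.2822875/7.66865 = 0.6888

F = 0.689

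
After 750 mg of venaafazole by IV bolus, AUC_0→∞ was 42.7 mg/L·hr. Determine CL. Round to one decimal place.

CL = 17.6 L/hr

CL = Dose_iv / AUC_0→∞
   = 750 / 42.7 = 17.5644 L/hr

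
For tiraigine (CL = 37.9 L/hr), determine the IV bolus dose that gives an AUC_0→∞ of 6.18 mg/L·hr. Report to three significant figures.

Dose_iv = CL × AUC_0→∞
     = 37.9 × 6.18 = 234.222 mg

Dose = 234 mg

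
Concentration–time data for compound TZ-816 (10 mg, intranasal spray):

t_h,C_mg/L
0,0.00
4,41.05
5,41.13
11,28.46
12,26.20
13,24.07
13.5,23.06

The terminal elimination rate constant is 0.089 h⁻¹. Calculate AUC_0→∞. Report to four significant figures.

AUC = 655.3 mg/L·h

Trapezoidal AUC_0→13.5:
  [0→4]: (0.00+41.05)/2 × 4 = 82.1
  [4→5]: (41.05+41.13)/2 × 1 = 41.09
  [5→11]: (41.13+28.46)/2 × 6 = 208.77
  [11→12]: (28.46+26.20)/2 × 1 = 27.33
  [12→13]: (26.20+24.07)/2 × 1 = 25.135
  [13→13.5]: (24.07+23.06)/2 × 0.5 = 11.7825
  Sum = 396.2075 mg/L·h
Extrapolated tail: C_last / k_e = 23.06 / 0.089 = 259.101
AUC_0→∞ = 396.2075 + 259.101 = 655.3085 mg/L·h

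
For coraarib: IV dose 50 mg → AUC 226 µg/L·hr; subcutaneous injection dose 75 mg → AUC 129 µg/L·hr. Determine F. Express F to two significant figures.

F = (AUC_ev / D_ev) / (AUC_iv / D_iv)
  = (129/75) / (226/50)
  = 1.72 / 4.52 = 0.3805

F = 0.38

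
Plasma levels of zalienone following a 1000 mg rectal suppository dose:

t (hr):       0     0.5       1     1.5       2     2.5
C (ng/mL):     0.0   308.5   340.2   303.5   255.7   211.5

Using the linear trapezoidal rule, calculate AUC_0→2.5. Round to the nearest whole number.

AUC = 657 ng/mL·hr

Trapezoidal AUC_0→2.5:
  [0→0.5]: (0.0+308.5)/2 × 0.5 = 77.125
  [0.5→1]: (308.5+340.2)/2 × 0.5 = 162.175
  [1→1.5]: (340.2+303.5)/2 × 0.5 = 160.925
  [1.5→2]: (303.5+255.7)/2 × 0.5 = 139.8
  [2→2.5]: (255.7+211.5)/2 × 0.5 = 116.8
  Sum = 656.825 ng/mL·hr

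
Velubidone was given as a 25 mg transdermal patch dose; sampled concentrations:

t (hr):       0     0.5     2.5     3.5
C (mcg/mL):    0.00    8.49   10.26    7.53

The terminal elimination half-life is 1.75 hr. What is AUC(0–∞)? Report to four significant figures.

AUC = 48.78 mcg/mL·hr

Trapezoidal AUC_0→3.5:
  [0→0.5]: (0.00+8.49)/2 × 0.5 = 2.1225
  [0.5→2.5]: (8.49+10.26)/2 × 2 = 18.75
  [2.5→3.5]: (10.26+7.53)/2 × 1 = 8.895
  Sum = 29.7675 mcg/mL·hr
k_e = ln2 / t½ = 0.693147 / 1.75 = 0.3961 hr^-1
Extrapolated tail: C_last / k_e = 7.53 / 0.3961 = 19.010
AUC_0→∞ = 29.7675 + 19.010 = 48.7775 mcg/mL·hr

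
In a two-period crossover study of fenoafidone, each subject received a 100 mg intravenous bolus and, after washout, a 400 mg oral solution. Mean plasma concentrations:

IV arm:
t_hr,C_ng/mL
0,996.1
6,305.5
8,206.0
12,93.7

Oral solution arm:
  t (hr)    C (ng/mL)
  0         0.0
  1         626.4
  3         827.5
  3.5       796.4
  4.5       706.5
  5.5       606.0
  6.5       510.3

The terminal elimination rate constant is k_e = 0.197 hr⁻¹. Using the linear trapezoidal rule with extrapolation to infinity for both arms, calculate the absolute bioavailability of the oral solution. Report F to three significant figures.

F = 0.306

Trapezoidal AUC_0→12 (IV):
  [0→6]: (996.1+305.5)/2 × 6 = 3904.8
  [6→8]: (305.5+206.0)/2 × 2 = 511.5
  [8→12]: (206.0+93.7)/2 × 4 = 599.4
  Sum = 5015.7 ng/mL·hr
IV tail: 93.7/0.197 = 475.635; AUC_iv,0→∞ = 5015.7 + 475.635 = 5491.335 ng/mL·hr
Trapezoidal AUC_0→6.5 (oral solution):
  [0→1]: (0.0+626.4)/2 × 1 = 313.2
  [1→3]: (626.4+827.5)/2 × 2 = 1453.9
  [3→3.5]: (827.5+796.4)/2 × 0.5 = 405.975
  [3.5→4.5]: (796.4+706.5)/2 × 1 = 751.45
  [4.5→5.5]: (706.5+606.0)/2 × 1 = 656.25
  [5.5→6.5]: (606.0+510.3)/2 × 1 = 558.15
  Sum = 4138.925 ng/mL·hr
oral solution tail: 510.3/0.197 = 2590.355; AUC_ev,0→∞ = 4138.925 + 2590.355 = 6729.28 ng/mL·hr
F = (AUC_ev/D_ev)/(AUC_iv/D_iv) = (6729.28/400)/(5491.335/100) = 16.8232/54.91335 = 0.3064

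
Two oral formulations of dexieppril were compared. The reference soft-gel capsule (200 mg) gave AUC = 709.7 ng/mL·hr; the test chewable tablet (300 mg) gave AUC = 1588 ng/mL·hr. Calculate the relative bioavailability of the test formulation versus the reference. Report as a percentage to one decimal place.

F_rel = (AUC_test/D_test) / (AUC_ref/D_ref)
      = (1588/300) / (709.7/200)
      = 5.29333 / 3.5485 = 1.4917 = 149.17%

F_rel = 149.2%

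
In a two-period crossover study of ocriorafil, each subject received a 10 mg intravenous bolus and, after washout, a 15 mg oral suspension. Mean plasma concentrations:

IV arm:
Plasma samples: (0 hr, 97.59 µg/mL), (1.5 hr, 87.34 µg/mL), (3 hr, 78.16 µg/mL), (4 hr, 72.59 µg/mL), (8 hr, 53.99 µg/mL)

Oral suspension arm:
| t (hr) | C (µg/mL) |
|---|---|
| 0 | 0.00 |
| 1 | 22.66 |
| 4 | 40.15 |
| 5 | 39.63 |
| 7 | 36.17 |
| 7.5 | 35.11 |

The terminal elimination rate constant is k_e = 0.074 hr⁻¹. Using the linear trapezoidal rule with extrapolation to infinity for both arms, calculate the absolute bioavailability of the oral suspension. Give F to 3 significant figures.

Trapezoidal AUC_0→8 (IV):
  [0→1.5]: (97.59+87.34)/2 × 1.5 = 138.6975
  [1.5→3]: (87.34+78.16)/2 × 1.5 = 124.125
  [3→4]: (78.16+72.59)/2 × 1 = 75.375
  [4→8]: (72.59+53.99)/2 × 4 = 253.16
  Sum = 591.3575 µg/mL·hr
IV tail: 53.99/0.074 = 729.595; AUC_iv,0→∞ = 591.3575 + 729.595 = 1320.9525 µg/mL·hr
Trapezoidal AUC_0→7.5 (oral suspension):
  [0→1]: (0.00+22.66)/2 × 1 = 11.33
  [1→4]: (22.66+40.15)/2 × 3 = 94.215
  [4→5]: (40.15+39.63)/2 × 1 = 39.89
  [5→7]: (39.63+36.17)/2 × 2 = 75.8
  [7→7.5]: (36.17+35.11)/2 × 0.5 = 17.82
  Sum = 239.055 µg/mL·hr
oral suspension tail: 35.11/0.074 = 474.459; AUC_ev,0→∞ = 239.055 + 474.459 = 713.514 µg/mL·hr
F = (AUC_ev/D_ev)/(AUC_iv/D_iv) = (713.514/15)/(1320.9525/10) = 47.5676/132.09525 = 0.3601

F = 0.360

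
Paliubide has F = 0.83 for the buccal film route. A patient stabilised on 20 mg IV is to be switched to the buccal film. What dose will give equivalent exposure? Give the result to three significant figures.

D_buccal = 24.1 mg

For equal systemic exposure: F × D_ev = D_iv
D_ev = D_iv / F = 20 / 0.83 = 24.0964 mg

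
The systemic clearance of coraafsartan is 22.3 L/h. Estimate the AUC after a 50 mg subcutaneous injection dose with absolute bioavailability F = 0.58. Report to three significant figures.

AUC_0→∞ = F × Dose / CL
        = 0.58 × 50 / 22.3 = 1.30045 mg/L·h

AUC = 1.30 mg/L·h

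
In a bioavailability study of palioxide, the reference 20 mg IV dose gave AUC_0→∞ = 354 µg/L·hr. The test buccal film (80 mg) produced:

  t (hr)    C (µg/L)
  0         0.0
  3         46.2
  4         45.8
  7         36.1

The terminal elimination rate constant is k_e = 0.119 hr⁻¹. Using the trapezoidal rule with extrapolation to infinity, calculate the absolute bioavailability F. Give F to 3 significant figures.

F = 0.382

Trapezoidal AUC_0→7 (buccal film):
  [0→3]: (0.0+46.2)/2 × 3 = 69.3
  [3→4]: (46.2+45.8)/2 × 1 = 46.0
  [4→7]: (45.8+36.1)/2 × 3 = 122.85
  Sum = 238.15 µg/L·hr
Tail: C_last/k_e = 36.1/0.119 = 303.361
AUC_0→∞ (buccal film) = 238.15 + 303.361 = 541.511 µg/L·hr
F = (AUC_ev/D_ev)/(AUC_iv/D_iv) = (541.511/80)/(354/20) = 6.7688875/17.7 = 0.3824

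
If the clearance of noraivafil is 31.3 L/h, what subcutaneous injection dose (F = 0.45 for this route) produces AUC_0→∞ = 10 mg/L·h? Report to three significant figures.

Dose = 696 mg

Dose = CL × AUC_0→∞ / F
     = 31.3 × 10 / 0.45 = 695.556 mg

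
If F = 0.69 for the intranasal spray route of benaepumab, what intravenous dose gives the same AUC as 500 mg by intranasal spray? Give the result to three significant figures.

D_iv = 345 mg

Systemic exposure from an extravascular dose = F × D_ev, so the equivalent IV dose is F × D_ev.
D_iv = F × D_ev = 0.69 × 500 = 345 mg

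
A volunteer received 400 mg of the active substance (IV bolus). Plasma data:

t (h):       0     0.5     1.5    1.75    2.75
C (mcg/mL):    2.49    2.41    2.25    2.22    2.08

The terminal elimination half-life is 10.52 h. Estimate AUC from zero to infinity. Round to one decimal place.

Trapezoidal AUC_0→2.75:
  [0→0.5]: (2.49+2.41)/2 × 0.5 = 1.225
  [0.5→1.5]: (2.41+2.25)/2 × 1 = 2.33
  [1.5→1.75]: (2.25+2.22)/2 × 0.25 = 0.55875
  [1.75→2.75]: (2.22+2.08)/2 × 1 = 2.15
  Sum = 6.26375 mcg/mL·h
k_e = ln2 / t½ = 0.693147 / 10.52 = 0.0659 h^-1
Extrapolated tail: C_last / k_e = 2.08 / 0.0659 = 31.563
AUC_0→∞ = 6.26375 + 31.563 = 37.82675 mcg/mL·h

AUC = 37.8 mcg/mL·h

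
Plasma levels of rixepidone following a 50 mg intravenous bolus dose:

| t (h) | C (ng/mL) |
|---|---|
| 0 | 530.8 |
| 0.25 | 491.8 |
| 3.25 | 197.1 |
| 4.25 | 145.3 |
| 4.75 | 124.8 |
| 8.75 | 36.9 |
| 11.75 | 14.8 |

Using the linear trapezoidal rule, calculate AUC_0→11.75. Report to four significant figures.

AUC = 1801 ng/mL·h

Trapezoidal AUC_0→11.75:
  [0→0.25]: (530.8+491.8)/2 × 0.25 = 127.825
  [0.25→3.25]: (491.8+197.1)/2 × 3 = 1033.35
  [3.25→4.25]: (197.1+145.3)/2 × 1 = 171.2
  [4.25→4.75]: (145.3+124.8)/2 × 0.5 = 67.525
  [4.75→8.75]: (124.8+36.9)/2 × 4 = 323.4
  [8.75→11.75]: (36.9+14.8)/2 × 3 = 77.55
  Sum = 1800.85 ng/mL·h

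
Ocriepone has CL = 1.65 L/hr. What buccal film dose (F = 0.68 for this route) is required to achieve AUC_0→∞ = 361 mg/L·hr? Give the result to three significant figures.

Dose = 876 mg

Dose = CL × AUC_0→∞ / F
     = 1.65 × 361 / 0.68 = 875.956 mg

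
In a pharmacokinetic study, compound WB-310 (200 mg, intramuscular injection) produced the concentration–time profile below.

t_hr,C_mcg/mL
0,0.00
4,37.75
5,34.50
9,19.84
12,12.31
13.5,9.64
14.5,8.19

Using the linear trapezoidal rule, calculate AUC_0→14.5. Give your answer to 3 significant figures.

Trapezoidal AUC_0→14.5:
  [0→4]: (0.00+37.75)/2 × 4 = 75.5
  [4→5]: (37.75+34.50)/2 × 1 = 36.125
  [5→9]: (34.50+19.84)/2 × 4 = 108.68
  [9→12]: (19.84+12.31)/2 × 3 = 48.225
  [12→13.5]: (12.31+9.64)/2 × 1.5 = 16.4625
  [13.5→14.5]: (9.64+8.19)/2 × 1 = 8.915
  Sum = 293.9075 mcg/mL·hr

AUC = 294 mcg/mL·hr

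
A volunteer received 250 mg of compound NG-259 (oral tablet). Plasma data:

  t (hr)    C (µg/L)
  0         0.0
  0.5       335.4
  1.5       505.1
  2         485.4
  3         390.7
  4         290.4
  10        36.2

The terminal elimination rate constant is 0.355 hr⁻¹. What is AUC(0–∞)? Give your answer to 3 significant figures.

Trapezoidal AUC_0→10:
  [0→0.5]: (0.0+335.4)/2 × 0.5 = 83.85
  [0.5→1.5]: (335.4+505.1)/2 × 1 = 420.25
  [1.5→2]: (505.1+485.4)/2 × 0.5 = 247.625
  [2→3]: (485.4+390.7)/2 × 1 = 438.05
  [3→4]: (390.7+290.4)/2 × 1 = 340.55
  [4→10]: (290.4+36.2)/2 × 6 = 979.8
  Sum = 2510.125 µg/L·hr
Extrapolated tail: C_last / k_e = 36.2 / 0.355 = 101.972
AUC_0→∞ = 2510.125 + 101.972 = 2612.097 µg/L·hr

AUC = 2610 µg/L·hr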